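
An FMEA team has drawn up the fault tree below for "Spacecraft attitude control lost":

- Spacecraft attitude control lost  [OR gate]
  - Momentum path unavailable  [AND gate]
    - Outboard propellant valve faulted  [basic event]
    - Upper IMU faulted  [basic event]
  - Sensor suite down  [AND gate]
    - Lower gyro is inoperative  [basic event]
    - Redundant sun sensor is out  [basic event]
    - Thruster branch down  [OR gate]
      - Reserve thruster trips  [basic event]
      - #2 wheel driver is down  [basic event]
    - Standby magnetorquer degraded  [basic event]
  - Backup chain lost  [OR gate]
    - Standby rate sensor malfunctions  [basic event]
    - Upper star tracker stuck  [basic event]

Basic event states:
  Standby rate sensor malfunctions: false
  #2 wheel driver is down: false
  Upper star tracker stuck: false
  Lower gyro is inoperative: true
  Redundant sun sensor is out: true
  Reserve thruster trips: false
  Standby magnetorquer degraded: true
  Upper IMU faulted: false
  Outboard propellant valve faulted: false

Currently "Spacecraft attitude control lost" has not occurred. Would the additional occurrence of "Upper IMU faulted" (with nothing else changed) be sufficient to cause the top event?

Counterfactual: set "Upper IMU faulted" to occurred.
Momentum path unavailable [AND]: Outboard propellant valve faulted=not, Upper IMU faulted=occurs → not all inputs occur → does not occur.
Thruster branch down [OR]: Reserve thruster trips=not, #2 wheel driver is down=not → no input occurs → does not occur.
Sensor suite down [AND]: Lower gyro is inoperative=occurs, Redundant sun sensor is out=occurs, Thruster branch down=not, Standby magnetorquer degraded=occurs → not all inputs occur → does not occur.
Backup chain lost [OR]: Standby rate sensor malfunctions=not, Upper star tracker stuck=not → no input occurs → does not occur.
Spacecraft attitude control lost [OR]: Momentum path unavailable=not, Sensor suite down=not, Backup chain lost=not → no input occurs → does not occur.

No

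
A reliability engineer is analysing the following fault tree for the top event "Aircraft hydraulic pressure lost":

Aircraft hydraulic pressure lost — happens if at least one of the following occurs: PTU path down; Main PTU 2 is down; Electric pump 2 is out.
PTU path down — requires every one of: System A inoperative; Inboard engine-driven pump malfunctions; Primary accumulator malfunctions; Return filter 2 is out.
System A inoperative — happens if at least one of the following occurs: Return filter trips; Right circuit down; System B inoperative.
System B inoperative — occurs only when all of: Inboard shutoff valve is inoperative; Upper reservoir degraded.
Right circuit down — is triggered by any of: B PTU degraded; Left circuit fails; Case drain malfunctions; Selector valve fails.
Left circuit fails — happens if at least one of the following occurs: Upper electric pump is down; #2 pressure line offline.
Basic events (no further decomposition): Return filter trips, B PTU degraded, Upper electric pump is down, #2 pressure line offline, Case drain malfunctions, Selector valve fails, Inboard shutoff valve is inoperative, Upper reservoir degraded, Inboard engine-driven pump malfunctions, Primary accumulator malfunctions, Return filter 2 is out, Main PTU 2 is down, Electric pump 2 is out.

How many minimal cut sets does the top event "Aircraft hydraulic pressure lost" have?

Left circuit fails [OR]: union of children's cut sets → 2 cut set(s).
Right circuit down [OR]: union of children's cut sets → 5 cut set(s).
System B inoperative [AND]: one cut set from each child combined → 1 × 1 = 1 cut set(s).
System A inoperative [OR]: union of children's cut sets → 7 cut set(s).
PTU path down [AND]: one cut set from each child combined → 7 × 1 × 1 × 1 = 7 cut set(s).
Aircraft hydraulic pressure lost [OR]: union of children's cut sets → 9 cut set(s).
Minimal cut sets: {Inboard engine-driven pump malfunctions, Primary accumulator malfunctions, Return filter 2 is out, Return filter trips}; {B PTU degraded, Inboard engine-driven pump malfunctions, Primary accumulator malfunctions, Return filter 2 is out}; {Inboard engine-driven pump malfunctions, Primary accumulator malfunctions, Return filter 2 is out, Upper electric pump is down}; {#2 pressure line offline, Inboard engine-driven pump malfunctions, Primary accumulator malfunctions, Return filter 2 is out}; {Case drain malfunctions, Inboard engine-driven pump malfunctions, Primary accumulator malfunctions, Return filter 2 is out}; {Inboard engine-driven pump malfunctions, Primary accumulator malfunctions, Return filter 2 is out, Selector valve fails}; {Inboard engine-driven pump malfunctions, Inboard shutoff valve is inoperative, Primary accumulator malfunctions, Return filter 2 is out, Upper reservoir degraded}; {Main PTU 2 is down}; {Electric pump 2 is out}.

9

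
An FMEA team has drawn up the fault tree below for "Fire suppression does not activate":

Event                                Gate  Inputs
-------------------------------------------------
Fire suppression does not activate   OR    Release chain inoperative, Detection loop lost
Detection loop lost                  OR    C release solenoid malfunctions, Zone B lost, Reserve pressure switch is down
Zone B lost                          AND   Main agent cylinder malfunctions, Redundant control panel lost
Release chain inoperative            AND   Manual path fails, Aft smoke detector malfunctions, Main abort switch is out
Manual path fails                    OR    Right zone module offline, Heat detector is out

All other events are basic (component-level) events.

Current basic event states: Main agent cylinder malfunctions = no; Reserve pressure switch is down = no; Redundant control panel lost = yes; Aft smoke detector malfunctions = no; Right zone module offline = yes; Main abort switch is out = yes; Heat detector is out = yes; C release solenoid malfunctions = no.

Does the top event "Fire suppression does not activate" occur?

Manual path fails [OR]: Right zone module offline=occurs, Heat detector is out=occurs → at least one input occurs → occurs.
Release chain inoperative [AND]: Manual path fails=occurs, Aft smoke detector malfunctions=not, Main abort switch is out=occurs → not all inputs occur → does not occur.
Zone B lost [AND]: Main agent cylinder malfunctions=not, Redundant control panel lost=occurs → not all inputs occur → does not occur.
Detection loop lost [OR]: C release solenoid malfunctions=not, Zone B lost=not, Reserve pressure switch is down=not → no input occurs → does not occur.
Fire suppression does not activate [OR]: Release chain inoperative=not, Detection loop lost=not → no input occurs → does not occur.

No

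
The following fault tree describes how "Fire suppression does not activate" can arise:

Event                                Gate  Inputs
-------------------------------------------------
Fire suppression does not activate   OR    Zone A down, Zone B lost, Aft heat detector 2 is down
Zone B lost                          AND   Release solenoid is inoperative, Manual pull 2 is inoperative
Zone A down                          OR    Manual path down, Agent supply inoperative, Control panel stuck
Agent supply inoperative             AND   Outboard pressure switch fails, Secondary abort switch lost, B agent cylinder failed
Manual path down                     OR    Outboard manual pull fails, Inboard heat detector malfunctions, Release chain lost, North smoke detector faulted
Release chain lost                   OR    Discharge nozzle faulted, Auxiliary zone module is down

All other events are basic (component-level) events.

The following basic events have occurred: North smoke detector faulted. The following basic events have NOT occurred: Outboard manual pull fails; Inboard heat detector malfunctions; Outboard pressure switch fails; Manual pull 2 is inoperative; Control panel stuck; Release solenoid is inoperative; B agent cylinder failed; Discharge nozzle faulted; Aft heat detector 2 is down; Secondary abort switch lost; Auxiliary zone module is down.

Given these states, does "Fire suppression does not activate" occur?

Yes

Release chain lost [OR]: Discharge nozzle faulted=not, Auxiliary zone module is down=not → no input occurs → does not occur.
Manual path down [OR]: Outboard manual pull fails=not, Inboard heat detector malfunctions=not, Release chain lost=not, North smoke detector faulted=occurs → at least one input occurs → occurs.
Agent supply inoperative [AND]: Outboard pressure switch fails=not, Secondary abort switch lost=not, B agent cylinder failed=not → not all inputs occur → does not occur.
Zone A down [OR]: Manual path down=occurs, Agent supply inoperative=not, Control panel stuck=not → at least one input occurs → occurs.
Zone B lost [AND]: Release solenoid is inoperative=not, Manual pull 2 is inoperative=not → not all inputs occur → does not occur.
Fire suppression does not activate [OR]: Zone A down=occurs, Zone B lost=not, Aft heat detector 2 is down=not → at least one input occurs → occurs.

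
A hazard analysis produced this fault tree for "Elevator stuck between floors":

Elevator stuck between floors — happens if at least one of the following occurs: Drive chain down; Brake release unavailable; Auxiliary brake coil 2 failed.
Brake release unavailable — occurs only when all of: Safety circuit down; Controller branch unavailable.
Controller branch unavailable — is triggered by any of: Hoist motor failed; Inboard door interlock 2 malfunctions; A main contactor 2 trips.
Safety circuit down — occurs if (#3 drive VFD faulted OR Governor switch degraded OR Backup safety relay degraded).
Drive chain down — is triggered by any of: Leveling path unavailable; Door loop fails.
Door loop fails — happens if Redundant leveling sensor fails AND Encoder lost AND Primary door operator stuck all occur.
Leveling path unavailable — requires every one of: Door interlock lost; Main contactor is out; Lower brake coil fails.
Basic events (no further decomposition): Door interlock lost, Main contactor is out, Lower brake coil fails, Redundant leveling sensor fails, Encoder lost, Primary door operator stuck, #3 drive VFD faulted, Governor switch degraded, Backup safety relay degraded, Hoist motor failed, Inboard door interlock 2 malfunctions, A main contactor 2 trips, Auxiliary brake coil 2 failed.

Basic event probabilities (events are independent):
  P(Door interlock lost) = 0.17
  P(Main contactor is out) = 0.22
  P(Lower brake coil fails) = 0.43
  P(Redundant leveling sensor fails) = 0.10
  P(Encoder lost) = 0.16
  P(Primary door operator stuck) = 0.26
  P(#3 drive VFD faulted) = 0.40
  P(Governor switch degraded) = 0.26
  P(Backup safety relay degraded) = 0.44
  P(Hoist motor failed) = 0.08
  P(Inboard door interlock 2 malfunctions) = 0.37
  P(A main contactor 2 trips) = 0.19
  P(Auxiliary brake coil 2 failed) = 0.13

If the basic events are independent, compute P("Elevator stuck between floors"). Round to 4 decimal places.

P(Leveling path unavailable) [AND] = 0.17 × 0.22 × 0.43 = 0.016082
P(Door loop fails) [AND] = 0.10 × 0.16 × 0.26 = 0.004160
P(Drive chain down) [OR] = 1 − (1−0.016082) × (1−0.004160) = 0.020175
P(Safety circuit down) [OR] = 1 − (1−0.40) × (1−0.26) × (1−0.44) = 0.751360
P(Controller branch unavailable) [OR] = 1 − (1−0.08) × (1−0.37) × (1−0.19) = 0.530524
P(Brake release unavailable) [AND] = 0.751360 × 0.530524 = 0.398615
P(Elevator stuck between floors) [OR] = 1 − (1−0.020175) × (1−0.398615) × (1−0.13) = 0.487351
Rounded to 4 decimal places: P(Elevator stuck between floors) ≈ 0.4874.

0.4874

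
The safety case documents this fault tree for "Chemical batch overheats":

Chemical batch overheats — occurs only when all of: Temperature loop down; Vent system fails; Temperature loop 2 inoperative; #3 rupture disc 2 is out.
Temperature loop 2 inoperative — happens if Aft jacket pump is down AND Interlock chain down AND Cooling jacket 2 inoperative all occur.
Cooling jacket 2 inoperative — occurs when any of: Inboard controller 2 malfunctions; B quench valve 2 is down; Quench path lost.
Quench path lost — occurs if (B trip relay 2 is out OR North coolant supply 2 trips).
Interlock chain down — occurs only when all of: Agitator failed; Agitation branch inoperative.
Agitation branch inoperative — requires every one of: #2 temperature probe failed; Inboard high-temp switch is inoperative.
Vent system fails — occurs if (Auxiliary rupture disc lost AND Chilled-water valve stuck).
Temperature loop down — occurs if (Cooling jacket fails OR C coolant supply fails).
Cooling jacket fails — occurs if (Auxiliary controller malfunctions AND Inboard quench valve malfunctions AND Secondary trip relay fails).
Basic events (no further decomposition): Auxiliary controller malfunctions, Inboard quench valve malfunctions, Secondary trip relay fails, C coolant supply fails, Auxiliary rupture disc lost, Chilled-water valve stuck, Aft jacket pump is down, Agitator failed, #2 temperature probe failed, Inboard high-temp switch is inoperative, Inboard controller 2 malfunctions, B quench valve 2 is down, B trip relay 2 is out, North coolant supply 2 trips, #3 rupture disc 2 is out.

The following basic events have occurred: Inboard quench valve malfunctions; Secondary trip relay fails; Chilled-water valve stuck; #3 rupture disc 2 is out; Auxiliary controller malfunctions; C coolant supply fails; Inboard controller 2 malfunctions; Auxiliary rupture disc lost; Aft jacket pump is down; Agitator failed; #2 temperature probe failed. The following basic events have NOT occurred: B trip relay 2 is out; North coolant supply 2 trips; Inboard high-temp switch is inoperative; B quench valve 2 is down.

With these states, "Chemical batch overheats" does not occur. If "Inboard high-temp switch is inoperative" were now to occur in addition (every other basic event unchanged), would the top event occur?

Counterfactual: set "Inboard high-temp switch is inoperative" to occurred.
Cooling jacket fails [AND]: Auxiliary controller malfunctions=occurs, Inboard quench valve malfunctions=occurs, Secondary trip relay fails=occurs → all inputs occur → occurs.
Temperature loop down [OR]: Cooling jacket fails=occurs, C coolant supply fails=occurs → at least one input occurs → occurs.
Vent system fails [AND]: Auxiliary rupture disc lost=occurs, Chilled-water valve stuck=occurs → all inputs occur → occurs.
Agitation branch inoperative [AND]: #2 temperature probe failed=occurs, Inboard high-temp switch is inoperative=occurs → all inputs occur → occurs.
Interlock chain down [AND]: Agitator failed=occurs, Agitation branch inoperative=occurs → all inputs occur → occurs.
Quench path lost [OR]: B trip relay 2 is out=not, North coolant supply 2 trips=not → no input occurs → does not occur.
Cooling jacket 2 inoperative [OR]: Inboard controller 2 malfunctions=occurs, B quench valve 2 is down=not, Quench path lost=not → at least one input occurs → occurs.
Temperature loop 2 inoperative [AND]: Aft jacket pump is down=occurs, Interlock chain down=occurs, Cooling jacket 2 inoperative=occurs → all inputs occur → occurs.
Chemical batch overheats [AND]: Temperature loop down=occurs, Vent system fails=occurs, Temperature loop 2 inoperative=occurs, #3 rupture disc 2 is out=occurs → all inputs occur → occurs.

Yes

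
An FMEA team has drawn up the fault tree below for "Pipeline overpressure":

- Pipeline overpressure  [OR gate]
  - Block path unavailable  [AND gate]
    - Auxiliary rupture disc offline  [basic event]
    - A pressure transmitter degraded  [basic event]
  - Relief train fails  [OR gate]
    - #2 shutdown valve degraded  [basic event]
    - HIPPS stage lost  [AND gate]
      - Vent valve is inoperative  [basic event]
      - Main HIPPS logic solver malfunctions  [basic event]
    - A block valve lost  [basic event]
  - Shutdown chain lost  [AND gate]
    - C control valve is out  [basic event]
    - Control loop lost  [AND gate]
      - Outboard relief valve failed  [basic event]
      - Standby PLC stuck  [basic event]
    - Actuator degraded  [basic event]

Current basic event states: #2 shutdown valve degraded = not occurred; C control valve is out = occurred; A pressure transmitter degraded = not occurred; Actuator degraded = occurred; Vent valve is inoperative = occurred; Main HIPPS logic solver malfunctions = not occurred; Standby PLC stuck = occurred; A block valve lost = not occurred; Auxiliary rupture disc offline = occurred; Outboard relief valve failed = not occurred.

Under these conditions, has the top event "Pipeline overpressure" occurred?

Block path unavailable [AND]: Auxiliary rupture disc offline=occurs, A pressure transmitter degraded=not → not all inputs occur → does not occur.
HIPPS stage lost [AND]: Vent valve is inoperative=occurs, Main HIPPS logic solver malfunctions=not → not all inputs occur → does not occur.
Relief train fails [OR]: #2 shutdown valve degraded=not, HIPPS stage lost=not, A block valve lost=not → no input occurs → does not occur.
Control loop lost [AND]: Outboard relief valve failed=not, Standby PLC stuck=occurs → not all inputs occur → does not occur.
Shutdown chain lost [AND]: C control valve is out=occurs, Control loop lost=not, Actuator degraded=occurs → not all inputs occur → does not occur.
Pipeline overpressure [OR]: Block path unavailable=not, Relief train fails=not, Shutdown chain lost=not → no input occurs → does not occur.

No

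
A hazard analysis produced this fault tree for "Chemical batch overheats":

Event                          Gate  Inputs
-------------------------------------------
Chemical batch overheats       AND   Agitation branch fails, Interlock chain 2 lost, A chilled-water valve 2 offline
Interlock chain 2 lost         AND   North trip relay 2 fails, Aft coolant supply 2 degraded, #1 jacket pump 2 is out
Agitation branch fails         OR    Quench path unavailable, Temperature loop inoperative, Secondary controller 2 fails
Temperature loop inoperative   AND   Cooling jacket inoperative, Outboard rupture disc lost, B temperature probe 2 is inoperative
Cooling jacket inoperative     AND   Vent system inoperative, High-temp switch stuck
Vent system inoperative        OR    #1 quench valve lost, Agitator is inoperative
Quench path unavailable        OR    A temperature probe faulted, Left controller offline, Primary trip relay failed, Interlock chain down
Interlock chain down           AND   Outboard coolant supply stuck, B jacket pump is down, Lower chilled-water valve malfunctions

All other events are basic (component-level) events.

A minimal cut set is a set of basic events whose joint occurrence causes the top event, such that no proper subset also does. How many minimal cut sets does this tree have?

7

Interlock chain down [AND]: one cut set from each child combined → 1 × 1 × 1 = 1 cut set(s).
Quench path unavailable [OR]: union of children's cut sets → 4 cut set(s).
Vent system inoperative [OR]: union of children's cut sets → 2 cut set(s).
Cooling jacket inoperative [AND]: one cut set from each child combined → 2 × 1 = 2 cut set(s).
Temperature loop inoperative [AND]: one cut set from each child combined → 2 × 1 × 1 = 2 cut set(s).
Agitation branch fails [OR]: union of children's cut sets → 7 cut set(s).
Interlock chain 2 lost [AND]: one cut set from each child combined → 1 × 1 × 1 = 1 cut set(s).
Chemical batch overheats [AND]: one cut set from each child combined → 7 × 1 × 1 = 7 cut set(s).
Minimal cut sets: {#1 jacket pump 2 is out, A chilled-water valve 2 offline, A temperature probe faulted, Aft coolant supply 2 degraded, North trip relay 2 fails}; {#1 jacket pump 2 is out, A chilled-water valve 2 offline, Aft coolant supply 2 degraded, Left controller offline, North trip relay 2 fails}; {#1 jacket pump 2 is out, A chilled-water valve 2 offline, Aft coolant supply 2 degraded, North trip relay 2 fails, Primary trip relay failed}; {#1 jacket pump 2 is out, A chilled-water valve 2 offline, Aft coolant supply 2 degraded, B jacket pump is down, Lower chilled-water valve malfunctions, North trip relay 2 fails, Outboard coolant supply stuck}; {#1 jacket pump 2 is out, #1 quench valve lost, A chilled-water valve 2 offline, Aft coolant supply 2 degraded, B temperature probe 2 is inoperative, High-temp switch stuck, North trip relay 2 fails, Outboard rupture disc lost}; {#1 jacket pump 2 is out, A chilled-water valve 2 offline, Aft coolant supply 2 degraded, Agitator is inoperative, B temperature probe 2 is inoperative, High-temp switch stuck, North trip relay 2 fails, Outboard rupture disc lost}; {#1 jacket pump 2 is out, A chilled-water valve 2 offline, Aft coolant supply 2 degraded, North trip relay 2 fails, Secondary controller 2 fails}.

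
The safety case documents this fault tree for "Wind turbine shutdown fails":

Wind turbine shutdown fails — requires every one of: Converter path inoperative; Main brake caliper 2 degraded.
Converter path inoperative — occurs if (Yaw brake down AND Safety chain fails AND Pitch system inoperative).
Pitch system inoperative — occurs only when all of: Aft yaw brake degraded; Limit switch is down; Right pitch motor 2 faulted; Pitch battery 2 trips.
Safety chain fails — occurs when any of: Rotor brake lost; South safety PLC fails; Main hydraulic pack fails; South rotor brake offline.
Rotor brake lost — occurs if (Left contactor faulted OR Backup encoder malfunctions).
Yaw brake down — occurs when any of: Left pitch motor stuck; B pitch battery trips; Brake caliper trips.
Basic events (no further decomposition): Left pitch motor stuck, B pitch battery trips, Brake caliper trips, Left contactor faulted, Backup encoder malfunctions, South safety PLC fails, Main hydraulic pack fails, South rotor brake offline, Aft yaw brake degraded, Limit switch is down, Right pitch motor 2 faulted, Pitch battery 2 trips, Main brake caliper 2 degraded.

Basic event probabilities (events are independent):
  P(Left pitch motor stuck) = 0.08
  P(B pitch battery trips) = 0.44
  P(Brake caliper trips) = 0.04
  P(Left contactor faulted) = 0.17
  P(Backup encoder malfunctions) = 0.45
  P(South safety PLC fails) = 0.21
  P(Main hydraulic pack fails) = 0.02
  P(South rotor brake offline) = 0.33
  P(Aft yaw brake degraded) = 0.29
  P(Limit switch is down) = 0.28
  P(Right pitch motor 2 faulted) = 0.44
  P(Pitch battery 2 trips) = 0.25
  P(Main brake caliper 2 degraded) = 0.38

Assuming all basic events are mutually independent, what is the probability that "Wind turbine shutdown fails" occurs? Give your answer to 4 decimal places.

P(Yaw brake down) [OR] = 1 − (1−0.08) × (1−0.44) × (1−0.04) = 0.505408
P(Rotor brake lost) [OR] = 1 − (1−0.17) × (1−0.45) = 0.543500
P(Safety chain fails) [OR] = 1 − (1−0.543500) × (1−0.21) × (1−0.02) × (1−0.33) = 0.763207
P(Pitch system inoperative) [AND] = 0.29 × 0.28 × 0.44 × 0.25 = 0.008932
P(Converter path inoperative) [AND] = 0.505408 × 0.763207 × 0.008932 = 0.003445
P(Wind turbine shutdown fails) [AND] = 0.003445 × 0.38 = 0.001309
Rounded to 4 decimal places: P(Wind turbine shutdown fails) ≈ 0.0013.

0.0013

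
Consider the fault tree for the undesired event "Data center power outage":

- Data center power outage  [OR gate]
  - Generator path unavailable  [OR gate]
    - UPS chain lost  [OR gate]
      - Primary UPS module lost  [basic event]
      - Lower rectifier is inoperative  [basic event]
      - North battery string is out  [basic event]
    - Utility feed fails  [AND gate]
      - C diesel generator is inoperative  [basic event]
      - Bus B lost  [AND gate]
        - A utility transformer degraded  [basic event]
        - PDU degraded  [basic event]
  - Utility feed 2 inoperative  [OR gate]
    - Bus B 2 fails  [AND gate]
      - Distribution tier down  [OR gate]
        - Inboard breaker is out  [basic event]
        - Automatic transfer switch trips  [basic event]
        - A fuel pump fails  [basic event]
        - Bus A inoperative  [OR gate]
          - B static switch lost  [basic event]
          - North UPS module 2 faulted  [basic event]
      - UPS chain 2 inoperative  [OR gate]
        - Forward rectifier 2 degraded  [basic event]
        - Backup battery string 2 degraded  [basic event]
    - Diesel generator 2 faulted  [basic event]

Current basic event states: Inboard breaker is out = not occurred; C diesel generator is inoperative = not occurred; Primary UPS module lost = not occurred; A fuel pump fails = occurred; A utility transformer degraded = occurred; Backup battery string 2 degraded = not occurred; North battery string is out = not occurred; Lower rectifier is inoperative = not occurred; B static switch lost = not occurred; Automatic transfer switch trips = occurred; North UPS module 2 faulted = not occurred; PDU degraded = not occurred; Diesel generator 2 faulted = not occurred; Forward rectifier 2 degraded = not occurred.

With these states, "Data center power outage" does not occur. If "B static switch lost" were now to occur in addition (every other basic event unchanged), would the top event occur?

No

Counterfactual: set "B static switch lost" to occurred.
UPS chain lost [OR]: Primary UPS module lost=not, Lower rectifier is inoperative=not, North battery string is out=not → no input occurs → does not occur.
Bus B lost [AND]: A utility transformer degraded=occurs, PDU degraded=not → not all inputs occur → does not occur.
Utility feed fails [AND]: C diesel generator is inoperative=not, Bus B lost=not → not all inputs occur → does not occur.
Generator path unavailable [OR]: UPS chain lost=not, Utility feed fails=not → no input occurs → does not occur.
Bus A inoperative [OR]: B static switch lost=occurs, North UPS module 2 faulted=not → at least one input occurs → occurs.
Distribution tier down [OR]: Inboard breaker is out=not, Automatic transfer switch trips=occurs, A fuel pump fails=occurs, Bus A inoperative=occurs → at least one input occurs → occurs.
UPS chain 2 inoperative [OR]: Forward rectifier 2 degraded=not, Backup battery string 2 degraded=not → no input occurs → does not occur.
Bus B 2 fails [AND]: Distribution tier down=occurs, UPS chain 2 inoperative=not → not all inputs occur → does not occur.
Utility feed 2 inoperative [OR]: Bus B 2 fails=not, Diesel generator 2 faulted=not → no input occurs → does not occur.
Data center power outage [OR]: Generator path unavailable=not, Utility feed 2 inoperative=not → no input occurs → does not occur.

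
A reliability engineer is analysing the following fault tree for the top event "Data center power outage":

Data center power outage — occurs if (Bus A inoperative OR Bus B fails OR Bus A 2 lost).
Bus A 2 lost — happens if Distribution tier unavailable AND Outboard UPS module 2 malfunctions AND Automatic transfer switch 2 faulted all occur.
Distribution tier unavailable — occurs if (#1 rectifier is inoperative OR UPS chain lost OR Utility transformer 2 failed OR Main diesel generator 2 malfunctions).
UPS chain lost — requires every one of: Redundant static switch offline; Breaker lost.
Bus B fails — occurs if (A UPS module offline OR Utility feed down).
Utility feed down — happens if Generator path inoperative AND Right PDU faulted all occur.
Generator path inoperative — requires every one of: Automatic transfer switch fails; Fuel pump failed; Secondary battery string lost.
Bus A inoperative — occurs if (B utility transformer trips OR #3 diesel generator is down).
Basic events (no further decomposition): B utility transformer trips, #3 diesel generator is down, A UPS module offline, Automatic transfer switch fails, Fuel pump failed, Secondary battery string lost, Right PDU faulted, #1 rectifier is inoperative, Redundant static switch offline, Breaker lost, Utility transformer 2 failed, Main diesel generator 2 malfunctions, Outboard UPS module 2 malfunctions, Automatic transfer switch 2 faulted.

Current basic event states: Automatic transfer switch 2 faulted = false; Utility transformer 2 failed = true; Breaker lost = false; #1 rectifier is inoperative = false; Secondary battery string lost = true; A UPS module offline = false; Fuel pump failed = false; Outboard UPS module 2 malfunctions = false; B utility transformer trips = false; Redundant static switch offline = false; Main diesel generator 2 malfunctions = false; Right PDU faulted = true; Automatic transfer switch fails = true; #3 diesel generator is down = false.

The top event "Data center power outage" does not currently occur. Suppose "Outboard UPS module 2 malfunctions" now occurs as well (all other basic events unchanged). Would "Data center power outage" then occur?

No

Counterfactual: set "Outboard UPS module 2 malfunctions" to occurred.
Bus A inoperative [OR]: B utility transformer trips=not, #3 diesel generator is down=not → no input occurs → does not occur.
Generator path inoperative [AND]: Automatic transfer switch fails=occurs, Fuel pump failed=not, Secondary battery string lost=occurs → not all inputs occur → does not occur.
Utility feed down [AND]: Generator path inoperative=not, Right PDU faulted=occurs → not all inputs occur → does not occur.
Bus B fails [OR]: A UPS module offline=not, Utility feed down=not → no input occurs → does not occur.
UPS chain lost [AND]: Redundant static switch offline=not, Breaker lost=not → not all inputs occur → does not occur.
Distribution tier unavailable [OR]: #1 rectifier is inoperative=not, UPS chain lost=not, Utility transformer 2 failed=occurs, Main diesel generator 2 malfunctions=not → at least one input occurs → occurs.
Bus A 2 lost [AND]: Distribution tier unavailable=occurs, Outboard UPS module 2 malfunctions=occurs, Automatic transfer switch 2 faulted=not → not all inputs occur → does not occur.
Data center power outage [OR]: Bus A inoperative=not, Bus B fails=not, Bus A 2 lost=not → no input occurs → does not occur.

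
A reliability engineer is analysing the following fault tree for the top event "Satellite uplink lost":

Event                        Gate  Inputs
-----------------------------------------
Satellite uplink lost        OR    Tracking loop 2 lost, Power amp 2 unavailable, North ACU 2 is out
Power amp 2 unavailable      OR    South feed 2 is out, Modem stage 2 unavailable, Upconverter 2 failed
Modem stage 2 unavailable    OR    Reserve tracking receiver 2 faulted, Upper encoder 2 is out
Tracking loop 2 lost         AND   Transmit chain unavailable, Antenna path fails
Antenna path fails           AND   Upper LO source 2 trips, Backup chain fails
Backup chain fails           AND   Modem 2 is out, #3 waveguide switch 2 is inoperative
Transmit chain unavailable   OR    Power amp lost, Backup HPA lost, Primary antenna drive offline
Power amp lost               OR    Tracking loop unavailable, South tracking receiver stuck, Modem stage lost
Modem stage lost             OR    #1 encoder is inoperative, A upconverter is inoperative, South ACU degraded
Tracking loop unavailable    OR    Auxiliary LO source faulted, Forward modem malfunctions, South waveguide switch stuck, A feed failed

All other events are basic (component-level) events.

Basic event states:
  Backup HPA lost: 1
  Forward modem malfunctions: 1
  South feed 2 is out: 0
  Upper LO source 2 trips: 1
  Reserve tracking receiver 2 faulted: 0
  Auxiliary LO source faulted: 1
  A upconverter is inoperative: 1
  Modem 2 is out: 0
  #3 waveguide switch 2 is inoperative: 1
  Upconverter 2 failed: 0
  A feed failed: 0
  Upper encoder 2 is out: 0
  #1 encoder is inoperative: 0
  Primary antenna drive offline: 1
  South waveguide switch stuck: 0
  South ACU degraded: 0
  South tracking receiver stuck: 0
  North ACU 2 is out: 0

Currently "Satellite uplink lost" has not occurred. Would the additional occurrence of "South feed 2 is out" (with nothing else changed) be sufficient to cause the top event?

Yes

Counterfactual: set "South feed 2 is out" to occurred.
Tracking loop unavailable [OR]: Auxiliary LO source faulted=occurs, Forward modem malfunctions=occurs, South waveguide switch stuck=not, A feed failed=not → at least one input occurs → occurs.
Modem stage lost [OR]: #1 encoder is inoperative=not, A upconverter is inoperative=occurs, South ACU degraded=not → at least one input occurs → occurs.
Power amp lost [OR]: Tracking loop unavailable=occurs, South tracking receiver stuck=not, Modem stage lost=occurs → at least one input occurs → occurs.
Transmit chain unavailable [OR]: Power amp lost=occurs, Backup HPA lost=occurs, Primary antenna drive offline=occurs → at least one input occurs → occurs.
Backup chain fails [AND]: Modem 2 is out=not, #3 waveguide switch 2 is inoperative=occurs → not all inputs occur → does not occur.
Antenna path fails [AND]: Upper LO source 2 trips=occurs, Backup chain fails=not → not all inputs occur → does not occur.
Tracking loop 2 lost [AND]: Transmit chain unavailable=occurs, Antenna path fails=not → not all inputs occur → does not occur.
Modem stage 2 unavailable [OR]: Reserve tracking receiver 2 faulted=not, Upper encoder 2 is out=not → no input occurs → does not occur.
Power amp 2 unavailable [OR]: South feed 2 is out=occurs, Modem stage 2 unavailable=not, Upconverter 2 failed=not → at least one input occurs → occurs.
Satellite uplink lost [OR]: Tracking loop 2 lost=not, Power amp 2 unavailable=occurs, North ACU 2 is out=not → at least one input occurs → occurs.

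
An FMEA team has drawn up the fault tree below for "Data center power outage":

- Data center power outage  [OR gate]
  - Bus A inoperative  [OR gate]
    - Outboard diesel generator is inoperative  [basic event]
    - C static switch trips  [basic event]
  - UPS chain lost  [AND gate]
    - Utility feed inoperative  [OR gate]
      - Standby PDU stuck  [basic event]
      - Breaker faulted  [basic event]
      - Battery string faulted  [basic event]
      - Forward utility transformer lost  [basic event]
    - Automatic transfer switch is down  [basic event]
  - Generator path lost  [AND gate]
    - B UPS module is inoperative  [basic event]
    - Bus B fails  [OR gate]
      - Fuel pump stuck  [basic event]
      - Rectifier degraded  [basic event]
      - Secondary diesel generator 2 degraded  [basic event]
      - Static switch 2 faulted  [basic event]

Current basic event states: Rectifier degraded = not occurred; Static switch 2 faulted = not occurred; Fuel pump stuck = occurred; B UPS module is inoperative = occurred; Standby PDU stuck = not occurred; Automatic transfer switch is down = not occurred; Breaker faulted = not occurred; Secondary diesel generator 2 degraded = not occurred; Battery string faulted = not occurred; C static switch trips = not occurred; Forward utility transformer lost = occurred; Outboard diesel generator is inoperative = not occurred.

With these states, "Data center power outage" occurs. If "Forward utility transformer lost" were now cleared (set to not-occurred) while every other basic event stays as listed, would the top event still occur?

Counterfactual: set "Forward utility transformer lost" to not occurred.
Bus A inoperative [OR]: Outboard diesel generator is inoperative=not, C static switch trips=not → no input occurs → does not occur.
Utility feed inoperative [OR]: Standby PDU stuck=not, Breaker faulted=not, Battery string faulted=not, Forward utility transformer lost=not → no input occurs → does not occur.
UPS chain lost [AND]: Utility feed inoperative=not, Automatic transfer switch is down=not → not all inputs occur → does not occur.
Bus B fails [OR]: Fuel pump stuck=occurs, Rectifier degraded=not, Secondary diesel generator 2 degraded=not, Static switch 2 faulted=not → at least one input occurs → occurs.
Generator path lost [AND]: B UPS module is inoperative=occurs, Bus B fails=occurs → all inputs occur → occurs.
Data center power outage [OR]: Bus A inoperative=not, UPS chain lost=not, Generator path lost=occurs → at least one input occurs → occurs.

Yes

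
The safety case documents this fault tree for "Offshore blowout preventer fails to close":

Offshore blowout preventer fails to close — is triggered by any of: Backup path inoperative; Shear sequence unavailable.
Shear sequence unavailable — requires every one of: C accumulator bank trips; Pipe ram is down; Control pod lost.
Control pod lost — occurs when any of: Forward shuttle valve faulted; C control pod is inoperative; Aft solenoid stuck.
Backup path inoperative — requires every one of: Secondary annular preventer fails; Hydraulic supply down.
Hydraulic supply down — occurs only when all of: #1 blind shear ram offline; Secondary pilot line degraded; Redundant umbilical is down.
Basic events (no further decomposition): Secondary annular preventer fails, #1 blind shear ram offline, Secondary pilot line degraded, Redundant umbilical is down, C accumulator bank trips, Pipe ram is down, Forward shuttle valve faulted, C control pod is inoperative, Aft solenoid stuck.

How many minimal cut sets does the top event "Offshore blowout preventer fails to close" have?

Hydraulic supply down [AND]: one cut set from each child combined → 1 × 1 × 1 = 1 cut set(s).
Backup path inoperative [AND]: one cut set from each child combined → 1 × 1 = 1 cut set(s).
Control pod lost [OR]: union of children's cut sets → 3 cut set(s).
Shear sequence unavailable [AND]: one cut set from each child combined → 1 × 1 × 3 = 3 cut set(s).
Offshore blowout preventer fails to close [OR]: union of children's cut sets → 4 cut set(s).
Minimal cut sets: {#1 blind shear ram offline, Redundant umbilical is down, Secondary annular preventer fails, Secondary pilot line degraded}; {C accumulator bank trips, Forward shuttle valve faulted, Pipe ram is down}; {C accumulator bank trips, C control pod is inoperative, Pipe ram is down}; {Aft solenoid stuck, C accumulator bank trips, Pipe ram is down}.

4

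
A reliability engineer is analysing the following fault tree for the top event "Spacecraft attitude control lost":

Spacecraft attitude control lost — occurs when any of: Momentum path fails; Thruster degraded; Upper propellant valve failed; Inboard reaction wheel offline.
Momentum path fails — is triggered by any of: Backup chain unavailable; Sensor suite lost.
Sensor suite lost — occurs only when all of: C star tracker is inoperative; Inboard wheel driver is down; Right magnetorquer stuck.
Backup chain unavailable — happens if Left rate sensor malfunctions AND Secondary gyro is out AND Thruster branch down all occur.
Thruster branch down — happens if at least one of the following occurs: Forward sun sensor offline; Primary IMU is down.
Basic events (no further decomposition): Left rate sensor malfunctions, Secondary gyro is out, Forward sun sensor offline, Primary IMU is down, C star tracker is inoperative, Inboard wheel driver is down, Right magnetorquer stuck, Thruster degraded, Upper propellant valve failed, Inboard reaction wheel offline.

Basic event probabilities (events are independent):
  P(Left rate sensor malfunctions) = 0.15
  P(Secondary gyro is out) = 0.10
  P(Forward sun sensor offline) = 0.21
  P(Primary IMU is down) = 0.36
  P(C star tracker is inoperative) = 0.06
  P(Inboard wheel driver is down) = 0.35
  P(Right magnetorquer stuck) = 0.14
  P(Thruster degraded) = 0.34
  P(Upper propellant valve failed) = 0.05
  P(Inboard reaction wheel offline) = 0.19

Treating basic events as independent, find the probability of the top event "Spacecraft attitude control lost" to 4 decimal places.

P(Thruster branch down) [OR] = 1 − (1−0.21) × (1−0.36) = 0.494400
P(Backup chain unavailable) [AND] = 0.15 × 0.10 × 0.494400 = 0.007416
P(Sensor suite lost) [AND] = 0.06 × 0.35 × 0.14 = 0.002940
P(Momentum path fails) [OR] = 1 − (1−0.007416) × (1−0.002940) = 0.010334
P(Spacecraft attitude control lost) [OR] = 1 − (1−0.010334) × (1−0.34) × (1−0.05) × (1−0.19) = 0.497378
Rounded to 4 decimal places: P(Spacecraft attitude control lost) ≈ 0.4974.

0.4974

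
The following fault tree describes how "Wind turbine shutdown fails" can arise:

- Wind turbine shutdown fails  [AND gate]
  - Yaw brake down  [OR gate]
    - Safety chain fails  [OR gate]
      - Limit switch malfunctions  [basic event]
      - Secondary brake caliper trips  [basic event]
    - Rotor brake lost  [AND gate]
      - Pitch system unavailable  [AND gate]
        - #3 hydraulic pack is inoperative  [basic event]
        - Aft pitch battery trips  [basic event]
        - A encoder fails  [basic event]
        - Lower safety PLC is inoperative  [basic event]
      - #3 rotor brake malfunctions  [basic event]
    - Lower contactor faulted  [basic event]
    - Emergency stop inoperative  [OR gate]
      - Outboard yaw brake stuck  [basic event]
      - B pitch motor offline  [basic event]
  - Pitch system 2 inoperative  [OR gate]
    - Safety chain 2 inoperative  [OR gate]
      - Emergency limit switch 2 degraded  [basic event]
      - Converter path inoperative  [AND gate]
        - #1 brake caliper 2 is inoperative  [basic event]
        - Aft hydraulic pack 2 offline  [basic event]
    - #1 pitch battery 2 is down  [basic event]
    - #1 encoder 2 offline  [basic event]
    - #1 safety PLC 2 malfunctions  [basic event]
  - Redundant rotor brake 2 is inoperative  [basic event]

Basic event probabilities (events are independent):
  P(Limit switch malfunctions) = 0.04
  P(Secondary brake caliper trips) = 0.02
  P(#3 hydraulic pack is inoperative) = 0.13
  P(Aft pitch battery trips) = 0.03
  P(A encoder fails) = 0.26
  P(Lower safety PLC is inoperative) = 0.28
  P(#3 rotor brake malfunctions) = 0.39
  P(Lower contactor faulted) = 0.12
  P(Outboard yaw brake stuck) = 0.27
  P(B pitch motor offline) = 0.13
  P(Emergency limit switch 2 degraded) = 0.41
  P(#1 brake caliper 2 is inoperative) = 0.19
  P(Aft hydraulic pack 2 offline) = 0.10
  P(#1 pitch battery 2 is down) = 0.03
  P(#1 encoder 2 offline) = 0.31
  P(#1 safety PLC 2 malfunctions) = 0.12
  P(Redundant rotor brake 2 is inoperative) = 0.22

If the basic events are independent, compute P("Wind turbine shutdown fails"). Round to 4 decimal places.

0.0688

P(Safety chain fails) [OR] = 1 − (1−0.04) × (1−0.02) = 0.059200
P(Pitch system unavailable) [AND] = 0.13 × 0.03 × 0.26 × 0.28 = 0.000284
P(Rotor brake lost) [AND] = 0.000284 × 0.39 = 0.000111
P(Emergency stop inoperative) [OR] = 1 − (1−0.27) × (1−0.13) = 0.364900
P(Yaw brake down) [OR] = 1 − (1−0.059200) × (1−0.000111) × (1−0.12) × (1−0.364900) = 0.474257
P(Converter path inoperative) [AND] = 0.19 × 0.10 = 0.019000
P(Safety chain 2 inoperative) [OR] = 1 − (1−0.41) × (1−0.019000) = 0.421210
P(Pitch system 2 inoperative) [OR] = 1 − (1−0.421210) × (1−0.03) × (1−0.31) × (1−0.12) = 0.659102
P(Wind turbine shutdown fails) [AND] = 0.474257 × 0.659102 × 0.22 = 0.068768
Rounded to 4 decimal places: P(Wind turbine shutdown fails) ≈ 0.0688.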